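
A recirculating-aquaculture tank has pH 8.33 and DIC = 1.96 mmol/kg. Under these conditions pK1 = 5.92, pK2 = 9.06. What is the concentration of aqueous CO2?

α₀ = 1 / (1 + K1/[H⁺] + K1K2/[H⁺]²) = 1 / (1 + 10^+2.41 + 10^+1.68)
   = 1 / (1 + 257.04 + 47.863) = 1/305.90 = 0.003269
[CO2*] = α₀ × DIC = 0.003269 × 1.96 = 0.00641 mmol/kg = 6.41 μmol/kg

[CO2*] = 6.41 μmol/kg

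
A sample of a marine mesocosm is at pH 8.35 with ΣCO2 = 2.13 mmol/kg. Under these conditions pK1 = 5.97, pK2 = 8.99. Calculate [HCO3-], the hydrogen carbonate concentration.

α₁ = 1 / (1 + [H⁺]/K1 + K2/[H⁺]) = 1 / (1 + 10^-2.38 + 10^-0.64)
   = 1 / (1 + 0.0041687 + 0.22909) = 1/1.2333 = 0.8109
[HCO3⁻] = α₁ × DIC = 0.8109 × 2.13 = 1.73 mmol/kg

[HCO3⁻] = 1.73 mmol/kg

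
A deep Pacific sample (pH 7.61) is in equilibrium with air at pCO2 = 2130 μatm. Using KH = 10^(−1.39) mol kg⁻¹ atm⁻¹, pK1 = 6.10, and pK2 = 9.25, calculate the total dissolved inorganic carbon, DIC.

DIC = 2.96 mmol/kg

[CO2*] = KH · pCO2 = 10^(−1.39) × 2130×10^-6 = 8.677×10^-5 mol/kg
α₀ = 1/(1 + K1/[H⁺] + K1K2/[H⁺]²) = 1/(1 + 10^+1.51 + 10^-0.13) = 0.02932
DIC = [CO2*]/α₀ = 8.677×10^-5 / 0.02932 = 2.96 mmol/kg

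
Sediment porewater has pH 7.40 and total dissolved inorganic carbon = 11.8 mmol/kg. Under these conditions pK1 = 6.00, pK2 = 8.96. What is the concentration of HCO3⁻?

α₁ = 1 / (1 + [H⁺]/K1 + K2/[H⁺]) = 1 / (1 + 10^-1.40 + 10^-1.56)
   = 1 / (1 + 0.039811 + 0.027542) = 1/1.0674 = 0.9369
[HCO3⁻] = α₁ × DIC = 0.9369 × 11.8 = 11.1 mmol/kg

[HCO3⁻] = 11.1 mmol/kg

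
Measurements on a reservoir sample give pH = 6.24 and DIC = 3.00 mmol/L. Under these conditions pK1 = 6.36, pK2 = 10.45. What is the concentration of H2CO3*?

α₀ = 1 / (1 + K1/[H⁺] + K1K2/[H⁺]²) = 1 / (1 + 10^-0.12 + 10^-4.33)
   = 1 / (1 + 0.75858 + 4.6774×10^-5) = 1/1.7586 = 0.5686
[CO2*] = α₀ × DIC = 0.5686 × 3.00 = 1.71 mmol/L

[CO2*] = 1.71 mmol/L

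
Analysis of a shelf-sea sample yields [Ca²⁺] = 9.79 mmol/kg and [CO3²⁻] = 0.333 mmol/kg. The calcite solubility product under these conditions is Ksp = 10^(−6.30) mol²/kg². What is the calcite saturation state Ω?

Ksp = 10^(−6.30) = 5.012×10^-7
Ω = [Ca²⁺][CO3²⁻]/Ksp = (9.79×10^-3)(0.333×10^-3) / 5.012×10^-7 = 6.50

Ω = 6.50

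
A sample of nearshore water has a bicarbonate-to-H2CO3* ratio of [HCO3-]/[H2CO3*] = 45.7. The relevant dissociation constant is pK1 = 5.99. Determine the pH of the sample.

From K1 = [H⁺][HCO3-]/[H2CO3*]:  pH = pK1 + log₁₀([HCO3-]/[H2CO3*])
log₁₀(45.7) = +1.660
pH = 5.99 + (+1.660) = 7.65

pH = 7.65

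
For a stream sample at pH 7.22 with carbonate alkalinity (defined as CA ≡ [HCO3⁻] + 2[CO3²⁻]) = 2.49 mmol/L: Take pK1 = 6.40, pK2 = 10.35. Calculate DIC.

DIC = 2.86 mmol/L

CA = [HCO3⁻] + 2[CO3²⁻] = (α₁ + 2α₂)·DIC
At pH 7.22: [H⁺]/K1 = 10^-0.82 = 0.15136, K2/[H⁺] = 10^-3.13 = 0.00074131
α₁ = 1/(1 + 0.15136 + 0.00074131) = 1/1.1521 = 0.8680; α₂ = α₁·K2/[H⁺] = 0.0006434
α₁ + 2α₂ = 0.8693
DIC = CA / (α₁ + 2α₂) = 2.49 / 0.8693 = 2.86 mmol/L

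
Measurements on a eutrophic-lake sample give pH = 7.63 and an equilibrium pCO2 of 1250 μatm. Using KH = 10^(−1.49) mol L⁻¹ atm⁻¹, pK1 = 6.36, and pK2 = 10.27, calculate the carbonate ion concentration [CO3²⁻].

[CO3²⁻] = 1.73 μmol/L

[CO2*] = KH · pCO2 = 10^(−1.49) × 1250×10^-6 = 4.045×10^-5 mol/L
α₀ = 1/(1 + K1/[H⁺] + K1K2/[H⁺]²) = 1/(1 + 10^+1.27 + 10^-1.37) = 0.05086
DIC = [CO2*]/α₀ = 4.045×10^-5 / 0.05086 = 0.7954 mmol/L
[CO3²⁻] = α₂·DIC; α₂ = 0.002169, so [CO3²⁻] = 0.002169 × 0.7954 = 0.00173 mmol/L = 1.73 μmol/L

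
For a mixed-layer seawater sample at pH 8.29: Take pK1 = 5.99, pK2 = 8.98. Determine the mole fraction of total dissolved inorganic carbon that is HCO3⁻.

α₁ = 0.827

α₁ = 1 / (1 + [H⁺]/K1 + K2/[H⁺]) = 1 / (1 + 10^-2.30 + 10^-0.69)
   = 1 / (1 + 0.0050119 + 0.20417) = 1/1.2092 = 0.8270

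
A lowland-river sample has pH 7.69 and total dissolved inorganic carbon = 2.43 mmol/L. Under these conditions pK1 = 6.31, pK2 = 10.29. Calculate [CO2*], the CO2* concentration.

α₀ = 1 / (1 + K1/[H⁺] + K1K2/[H⁺]²) = 1 / (1 + 10^+1.38 + 10^-1.22)
   = 1 / (1 + 23.988 + 0.060256) = 1/25.049 = 0.03992
[CO2*] = α₀ × DIC = 0.03992 × 2.43 = 0.0970 mmol/L

[CO2*] = 0.0970 mmol/L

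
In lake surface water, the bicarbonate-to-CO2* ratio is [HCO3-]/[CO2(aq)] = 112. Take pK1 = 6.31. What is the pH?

pH = 8.36

From K1 = [H⁺][HCO3-]/[CO2(aq)]:  pH = pK1 + log₁₀([HCO3-]/[CO2(aq)])
log₁₀(112) = +2.049
pH = 6.31 + (+2.049) = 8.36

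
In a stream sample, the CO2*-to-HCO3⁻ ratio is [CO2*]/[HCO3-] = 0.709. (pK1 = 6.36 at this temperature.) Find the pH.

From K1 = [H⁺][HCO3-]/[CO2*]:  pH = pK1 − log₁₀([CO2*]/[HCO3-])
log₁₀(0.709) = -0.149
pH = 6.36 − (-0.149) = 6.51

pH = 6.51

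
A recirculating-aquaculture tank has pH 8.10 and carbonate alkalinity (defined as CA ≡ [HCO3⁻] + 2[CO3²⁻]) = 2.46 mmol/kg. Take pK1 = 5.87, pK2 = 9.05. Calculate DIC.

CA = [HCO3⁻] + 2[CO3²⁻] = (α₁ + 2α₂)·DIC
At pH 8.10: [H⁺]/K1 = 10^-2.23 = 0.0058884, K2/[H⁺] = 10^-0.95 = 0.11220
α₁ = 1/(1 + 0.0058884 + 0.11220) = 1/1.1181 = 0.8944; α₂ = α₁·K2/[H⁺] = 0.1004
α₁ + 2α₂ = 1.0951
DIC = CA / (α₁ + 2α₂) = 2.46 / 1.0951 = 2.25 mmol/kg

DIC = 2.25 mmol/kg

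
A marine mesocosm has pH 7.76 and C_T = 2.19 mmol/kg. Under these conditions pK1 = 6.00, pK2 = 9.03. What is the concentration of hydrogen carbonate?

α₁ = 1 / (1 + [H⁺]/K1 + K2/[H⁺]) = 1 / (1 + 10^-1.76 + 10^-1.27)
   = 1 / (1 + 0.017378 + 0.053703) = 1/1.0711 = 0.9336
[HCO3⁻] = α₁ × DIC = 0.9336 × 2.19 = 2.04 mmol/kg

[HCO3⁻] = 2.04 mmol/kg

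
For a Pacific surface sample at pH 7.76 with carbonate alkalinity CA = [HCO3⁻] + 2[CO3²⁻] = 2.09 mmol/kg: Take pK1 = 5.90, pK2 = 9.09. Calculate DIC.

CA = [HCO3⁻] + 2[CO3²⁻] = (α₁ + 2α₂)·DIC
At pH 7.76: [H⁺]/K1 = 10^-1.86 = 0.013804, K2/[H⁺] = 10^-1.33 = 0.046774
α₁ = 1/(1 + 0.013804 + 0.046774) = 1/1.0606 = 0.9429; α₂ = α₁·K2/[H⁺] = 0.04410
α₁ + 2α₂ = 1.0311
DIC = CA / (α₁ + 2α₂) = 2.09 / 1.0311 = 2.03 mmol/kg

DIC = 2.03 mmol/kg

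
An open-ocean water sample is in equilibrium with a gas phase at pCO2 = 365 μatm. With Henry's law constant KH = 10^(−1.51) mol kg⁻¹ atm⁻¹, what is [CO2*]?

KH = 10^(−1.51) = 3.090×10^-2 mol kg⁻¹ atm⁻¹
[CO2*] = KH · pCO2 = 3.090×10^-2 × 365×10^-6 atm = 1.13×10^-5 mol/kg

[CO2*] = 11.3 μmol/kg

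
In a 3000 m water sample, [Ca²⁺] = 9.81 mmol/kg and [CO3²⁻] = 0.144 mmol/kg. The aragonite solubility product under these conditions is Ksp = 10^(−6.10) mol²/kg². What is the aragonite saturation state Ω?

Ω = 1.78

Ksp = 10^(−6.10) = 7.943×10^-7
Ω = [Ca²⁺][CO3²⁻]/Ksp = (9.81×10^-3)(0.144×10^-3) / 7.943×10^-7 = 1.78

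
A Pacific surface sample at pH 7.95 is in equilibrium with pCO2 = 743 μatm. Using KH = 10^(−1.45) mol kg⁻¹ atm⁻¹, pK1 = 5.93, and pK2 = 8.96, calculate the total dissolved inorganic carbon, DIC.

[CO2*] = KH · pCO2 = 10^(−1.45) × 743×10^-6 = 2.636×10^-5 mol/kg
α₀ = 1/(1 + K1/[H⁺] + K1K2/[H⁺]²) = 1/(1 + 10^+2.02 + 10^+1.01) = 0.008625
DIC = [CO2*]/α₀ = 2.636×10^-5 / 0.008625 = 3.06 mmol/kg

DIC = 3.06 mmol/kg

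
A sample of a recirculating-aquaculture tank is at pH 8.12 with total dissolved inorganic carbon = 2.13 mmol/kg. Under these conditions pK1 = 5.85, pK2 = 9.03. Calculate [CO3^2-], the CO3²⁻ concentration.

α₂ = 1 / (1 + [H⁺]/K2 + [H⁺]²/(K1K2)) = 1 / (1 + 10^+0.91 + 10^-1.36)
   = 1 / (1 + 8.1283 + 0.043652) = 1/9.1720 = 0.1090
[CO3²⁻] = α₂ × DIC = 0.1090 × 2.13 = 0.232 mmol/kg

[CO3²⁻] = 0.232 mmol/kg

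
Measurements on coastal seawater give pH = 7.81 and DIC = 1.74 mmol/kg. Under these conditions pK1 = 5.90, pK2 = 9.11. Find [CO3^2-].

α₂ = 1 / (1 + [H⁺]/K2 + [H⁺]²/(K1K2)) = 1 / (1 + 10^+1.30 + 10^-0.61)
   = 1 / (1 + 19.953 + 0.24547) = 1/21.198 = 0.04717
[CO3²⁻] = α₂ × DIC = 0.04717 × 1.74 = 0.0821 mmol/kg

[CO3²⁻] = 0.0821 mmol/kg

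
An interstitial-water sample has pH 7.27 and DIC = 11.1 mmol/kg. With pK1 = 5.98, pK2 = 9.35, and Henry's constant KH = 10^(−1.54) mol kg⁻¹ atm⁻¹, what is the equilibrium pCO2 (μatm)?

α₀ = 1 / (1 + K1/[H⁺] + K1K2/[H⁺]²) = 1 / (1 + 10^+1.29 + 10^-0.79)
   = 1 / (1 + 19.498 + 0.16218) = 1/20.661 = 0.04840
[CO2*] = α₀ × DIC = 0.04840 × 11.1 = 0.5373 mmol/kg
pCO2 = [CO2*]/KH = 5.373×10^-4 / 2.884×10^-2 = 1.86×10^4 μatm

pCO2 = 1.86×10^4 μatm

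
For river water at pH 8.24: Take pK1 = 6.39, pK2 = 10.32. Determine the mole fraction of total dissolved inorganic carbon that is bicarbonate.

α₁ = 0.978

α₁ = 1 / (1 + [H⁺]/K1 + K2/[H⁺]) = 1 / (1 + 10^-1.85 + 10^-2.08)
   = 1 / (1 + 0.014125 + 0.0083176) = 1/1.0224 = 0.9780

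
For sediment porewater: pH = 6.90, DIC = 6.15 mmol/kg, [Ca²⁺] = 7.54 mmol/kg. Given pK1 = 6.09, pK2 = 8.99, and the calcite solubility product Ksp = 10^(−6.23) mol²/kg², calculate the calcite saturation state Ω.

α₂ = 1 / (1 + [H⁺]/K2 + [H⁺]²/(K1K2)) = 1 / (1 + 10^+2.09 + 10^+1.28)
   = 1 / (1 + 123.03 + 19.055) = 1/143.08 = 0.006989
[CO3²⁻] = α₂ × DIC = 0.006989 × 6.15 = 0.04298 mmol/kg
Ksp = 10^(−6.23) = 5.888×10^-7
Ω = [Ca²⁺][CO3²⁻]/Ksp = (7.54×10^-3)(4.298×10^-5) / 5.888×10^-7 = 0.550

Ω = 0.550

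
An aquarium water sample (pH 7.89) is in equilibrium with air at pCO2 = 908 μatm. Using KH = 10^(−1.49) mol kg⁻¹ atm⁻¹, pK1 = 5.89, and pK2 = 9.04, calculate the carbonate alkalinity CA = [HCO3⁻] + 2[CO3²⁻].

[CO2*] = KH · pCO2 = 10^(−1.49) × 908×10^-6 = 2.938×10^-5 mol/kg
α₀ = 1/(1 + K1/[H⁺] + K1K2/[H⁺]²) = 1/(1 + 10^+2.00 + 10^+0.85) = 0.009252
DIC = [CO2*]/α₀ = 2.938×10^-5 / 0.009252 = 3.176 mmol/kg
CA = (α₁ + 2α₂)·DIC = (0.9252 + 2×0.06550) × 3.176 = 3.35 mmol/kg

CA = 3.35 mmol/kg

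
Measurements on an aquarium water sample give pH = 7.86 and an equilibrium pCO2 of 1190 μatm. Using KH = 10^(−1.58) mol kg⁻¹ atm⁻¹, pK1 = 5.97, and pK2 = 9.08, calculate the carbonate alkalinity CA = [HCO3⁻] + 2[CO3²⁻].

CA = 2.72 mmol/kg

[CO2*] = KH · pCO2 = 10^(−1.58) × 1190×10^-6 = 3.130×10^-5 mol/kg
α₀ = 1/(1 + K1/[H⁺] + K1K2/[H⁺]²) = 1/(1 + 10^+1.89 + 10^+0.67) = 0.01200
DIC = [CO2*]/α₀ = 3.130×10^-5 / 0.01200 = 2.607 mmol/kg
CA = (α₁ + 2α₂)·DIC = (0.9318 + 2×0.05615) × 2.607 = 2.72 mmol/kg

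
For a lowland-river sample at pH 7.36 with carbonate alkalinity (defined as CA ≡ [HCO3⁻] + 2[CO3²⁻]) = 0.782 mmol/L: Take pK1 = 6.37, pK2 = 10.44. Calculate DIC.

DIC = 0.861 mmol/L

CA = [HCO3⁻] + 2[CO3²⁻] = (α₁ + 2α₂)·DIC
At pH 7.36: [H⁺]/K1 = 10^-0.99 = 0.10233, K2/[H⁺] = 10^-3.08 = 0.00083176
α₁ = 1/(1 + 0.10233 + 0.00083176) = 1/1.1032 = 0.9065; α₂ = α₁·K2/[H⁺] = 0.0007540
α₁ + 2α₂ = 0.9080
DIC = CA / (α₁ + 2α₂) = 0.782 / 0.9080 = 0.861 mmol/L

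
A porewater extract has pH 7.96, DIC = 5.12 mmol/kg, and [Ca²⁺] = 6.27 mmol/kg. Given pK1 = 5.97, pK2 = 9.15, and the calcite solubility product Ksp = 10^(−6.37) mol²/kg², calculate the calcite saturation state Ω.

Ω = 4.52

α₂ = 1 / (1 + [H⁺]/K2 + [H⁺]²/(K1K2)) = 1 / (1 + 10^+1.19 + 10^-0.80)
   = 1 / (1 + 15.488 + 0.15849) = 1/16.647 = 0.06007
[CO3²⁻] = α₂ × DIC = 0.06007 × 5.12 = 0.3076 mmol/kg
Ksp = 10^(−6.37) = 4.266×10^-7
Ω = [Ca²⁺][CO3²⁻]/Ksp = (6.27×10^-3)(3.076×10^-4) / 4.266×10^-7 = 4.52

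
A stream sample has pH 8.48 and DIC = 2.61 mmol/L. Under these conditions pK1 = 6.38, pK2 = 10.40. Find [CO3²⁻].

[CO3²⁻] = 0.0308 mmol/L

α₂ = 1 / (1 + [H⁺]/K2 + [H⁺]²/(K1K2)) = 1 / (1 + 10^+1.92 + 10^-0.18)
   = 1 / (1 + 83.176 + 0.66069) = 1/84.837 = 0.01179
[CO3²⁻] = α₂ × DIC = 0.01179 × 2.61 = 0.0308 mmol/L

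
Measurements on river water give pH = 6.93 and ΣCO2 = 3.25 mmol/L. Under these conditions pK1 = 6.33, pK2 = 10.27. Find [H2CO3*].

[CO2*] = 0.652 mmol/L

α₀ = 1 / (1 + K1/[H⁺] + K1K2/[H⁺]²) = 1 / (1 + 10^+0.60 + 10^-2.74)
   = 1 / (1 + 3.9811 + 0.0018197) = 1/4.9829 = 0.2007
[CO2*] = α₀ × DIC = 0.2007 × 3.25 = 0.652 mmol/L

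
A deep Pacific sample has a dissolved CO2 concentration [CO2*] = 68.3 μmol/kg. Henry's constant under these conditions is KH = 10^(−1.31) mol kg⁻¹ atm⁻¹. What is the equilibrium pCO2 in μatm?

KH = 10^(−1.31) = 4.898×10^-2 mol kg⁻¹ atm⁻¹
pCO2 = [CO2*]/KH = 68.3×10^-6 / 4.898×10^-2 = 1.39×10^-3 atm = 1390 μatm

pCO2 = 1390 μatm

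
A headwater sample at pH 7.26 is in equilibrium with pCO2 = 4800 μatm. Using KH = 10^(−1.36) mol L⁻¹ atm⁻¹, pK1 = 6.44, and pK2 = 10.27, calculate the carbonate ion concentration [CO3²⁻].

[CO3²⁻] = 1.35 μmol/L

[CO2*] = KH · pCO2 = 10^(−1.36) × 4800×10^-6 = 2.095×10^-4 mol/L
α₀ = 1/(1 + K1/[H⁺] + K1K2/[H⁺]²) = 1/(1 + 10^+0.82 + 10^-2.19) = 0.1313
DIC = [CO2*]/α₀ = 2.095×10^-4 / 0.1313 = 1.595 mmol/L
[CO3²⁻] = α₂·DIC; α₂ = 0.0008481, so [CO3²⁻] = 0.0008481 × 1.595 = 0.00135 mmol/L = 1.35 μmol/L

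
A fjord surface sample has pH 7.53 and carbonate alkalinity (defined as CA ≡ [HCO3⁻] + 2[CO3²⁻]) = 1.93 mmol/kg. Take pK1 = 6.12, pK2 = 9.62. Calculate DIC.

CA = [HCO3⁻] + 2[CO3²⁻] = (α₁ + 2α₂)·DIC
At pH 7.53: [H⁺]/K1 = 10^-1.41 = 0.038905, K2/[H⁺] = 10^-2.09 = 0.0081283
α₁ = 1/(1 + 0.038905 + 0.0081283) = 1/1.0470 = 0.9551; α₂ = α₁·K2/[H⁺] = 0.007763
α₁ + 2α₂ = 0.9706
DIC = CA / (α₁ + 2α₂) = 1.93 / 0.9706 = 1.99 mmol/kg

DIC = 1.99 mmol/kg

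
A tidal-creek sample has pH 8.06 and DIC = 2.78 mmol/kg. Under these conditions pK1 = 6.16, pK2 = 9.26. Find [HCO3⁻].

[HCO3⁻] = 2.58 mmol/kg

α₁ = 1 / (1 + [H⁺]/K1 + K2/[H⁺]) = 1 / (1 + 10^-1.90 + 10^-1.20)
   = 1 / (1 + 0.012589 + 0.063096) = 1/1.0757 = 0.9296
[HCO3⁻] = α₁ × DIC = 0.9296 × 2.78 = 2.58 mmol/kg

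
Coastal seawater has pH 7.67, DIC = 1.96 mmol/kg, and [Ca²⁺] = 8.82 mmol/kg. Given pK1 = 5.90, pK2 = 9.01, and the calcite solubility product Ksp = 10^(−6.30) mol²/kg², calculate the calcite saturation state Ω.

Ω = 1.48

α₂ = 1 / (1 + [H⁺]/K2 + [H⁺]²/(K1K2)) = 1 / (1 + 10^+1.34 + 10^-0.43)
   = 1 / (1 + 21.878 + 0.37154) = 1/23.249 = 0.04301
[CO3²⁻] = α₂ × DIC = 0.04301 × 1.96 = 0.08430 mmol/kg
Ksp = 10^(−6.30) = 5.012×10^-7
Ω = [Ca²⁺][CO3²⁻]/Ksp = (8.82×10^-3)(8.430×10^-5) / 5.012×10^-7 = 1.48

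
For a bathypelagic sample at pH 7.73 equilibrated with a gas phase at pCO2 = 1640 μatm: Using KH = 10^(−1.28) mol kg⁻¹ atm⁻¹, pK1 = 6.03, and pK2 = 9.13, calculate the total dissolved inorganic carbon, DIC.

DIC = 4.57 mmol/kg

[CO2*] = KH · pCO2 = 10^(−1.28) × 1640×10^-6 = 8.607×10^-5 mol/kg
α₀ = 1/(1 + K1/[H⁺] + K1K2/[H⁺]²) = 1/(1 + 10^+1.70 + 10^+0.30) = 0.01883
DIC = [CO2*]/α₀ = 8.607×10^-5 / 0.01883 = 4.57 mmol/kg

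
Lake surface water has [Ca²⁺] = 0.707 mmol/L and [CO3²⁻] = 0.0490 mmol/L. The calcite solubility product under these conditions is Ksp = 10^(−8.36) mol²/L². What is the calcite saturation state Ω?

Ω = 7.94

Ksp = 10^(−8.36) = 4.365×10^-9
Ω = [Ca²⁺][CO3²⁻]/Ksp = (0.707×10^-3)(0.0490×10^-3) / 4.365×10^-9 = 7.94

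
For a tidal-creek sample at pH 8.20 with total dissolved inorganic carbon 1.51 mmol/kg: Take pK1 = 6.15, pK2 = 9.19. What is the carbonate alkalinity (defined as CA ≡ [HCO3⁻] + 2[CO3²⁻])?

CA = 1.64 mmol/kg

CA = [HCO3⁻] + 2[CO3²⁻] = (α₁ + 2α₂)·DIC
At pH 8.20: [H⁺]/K1 = 10^-2.05 = 0.0089125, K2/[H⁺] = 10^-0.99 = 0.10233
α₁ = 1/(1 + 0.0089125 + 0.10233) = 1/1.1112 = 0.8999; α₂ = α₁·K2/[H⁺] = 0.09209
α₁ + 2α₂ = 1.0841
CA = 1.0841 × 1.51 = 1.64 mmol/kg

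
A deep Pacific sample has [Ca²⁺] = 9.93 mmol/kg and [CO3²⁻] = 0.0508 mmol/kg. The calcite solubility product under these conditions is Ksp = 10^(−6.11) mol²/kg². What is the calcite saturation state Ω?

Ω = 0.650

Ksp = 10^(−6.11) = 7.762×10^-7
Ω = [Ca²⁺][CO3²⁻]/Ksp = (9.93×10^-3)(0.0508×10^-3) / 7.762×10^-7 = 0.650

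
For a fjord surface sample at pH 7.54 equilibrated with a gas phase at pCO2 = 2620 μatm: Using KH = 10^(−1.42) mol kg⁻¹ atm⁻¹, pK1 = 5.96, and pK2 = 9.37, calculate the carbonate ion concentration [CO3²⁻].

[CO2*] = KH · pCO2 = 10^(−1.42) × 2620×10^-6 = 9.961×10^-5 mol/kg
α₀ = 1/(1 + K1/[H⁺] + K1K2/[H⁺]²) = 1/(1 + 10^+1.58 + 10^-0.25) = 0.02526
DIC = [CO2*]/α₀ = 9.961×10^-5 / 0.02526 = 3.943 mmol/kg
[CO3²⁻] = α₂·DIC; α₂ = 0.01421, so [CO3²⁻] = 0.01421 × 3.943 = 0.0560 mmol/kg

[CO3²⁻] = 0.0560 mmol/kg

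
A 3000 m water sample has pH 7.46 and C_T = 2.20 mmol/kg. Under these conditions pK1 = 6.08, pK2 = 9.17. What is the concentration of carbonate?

[CO3²⁻] = 0.0404 mmol/kg

α₂ = 1 / (1 + [H⁺]/K2 + [H⁺]²/(K1K2)) = 1 / (1 + 10^+1.71 + 10^+0.33)
   = 1 / (1 + 51.286 + 2.1380) = 1/54.424 = 0.01837
[CO3²⁻] = α₂ × DIC = 0.01837 × 2.20 = 0.0404 mmol/kg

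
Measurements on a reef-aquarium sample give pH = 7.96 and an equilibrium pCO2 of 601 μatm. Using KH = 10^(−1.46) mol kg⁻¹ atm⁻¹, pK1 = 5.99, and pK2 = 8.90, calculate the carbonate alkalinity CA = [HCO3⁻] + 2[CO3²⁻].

CA = 2.39 mmol/kg

[CO2*] = KH · pCO2 = 10^(−1.46) × 601×10^-6 = 2.084×10^-5 mol/kg
α₀ = 1/(1 + K1/[H⁺] + K1K2/[H⁺]²) = 1/(1 + 10^+1.97 + 10^+1.03) = 0.009520
DIC = [CO2*]/α₀ = 2.084×10^-5 / 0.009520 = 2.189 mmol/kg
CA = (α₁ + 2α₂)·DIC = (0.8885 + 2×0.1020) × 2.189 = 2.39 mmol/kg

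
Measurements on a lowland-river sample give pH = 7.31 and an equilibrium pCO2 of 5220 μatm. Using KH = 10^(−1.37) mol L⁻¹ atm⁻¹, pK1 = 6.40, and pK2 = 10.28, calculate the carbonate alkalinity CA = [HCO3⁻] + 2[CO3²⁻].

CA = 1.81 mmol/L

[CO2*] = KH · pCO2 = 10^(−1.37) × 5220×10^-6 = 2.227×10^-4 mol/L
α₀ = 1/(1 + K1/[H⁺] + K1K2/[H⁺]²) = 1/(1 + 10^+0.91 + 10^-2.06) = 0.1094
DIC = [CO2*]/α₀ = 2.227×10^-4 / 0.1094 = 2.035 mmol/L
CA = (α₁ + 2α₂)·DIC = (0.8896 + 2×0.0009532) × 2.035 = 1.81 mmol/L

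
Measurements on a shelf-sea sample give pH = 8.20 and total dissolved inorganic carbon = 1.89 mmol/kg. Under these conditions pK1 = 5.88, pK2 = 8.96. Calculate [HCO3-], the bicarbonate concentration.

α₁ = 1 / (1 + [H⁺]/K1 + K2/[H⁺]) = 1 / (1 + 10^-2.32 + 10^-0.76)
   = 1 / (1 + 0.0047863 + 0.17378) = 1/1.1786 = 0.8485
[HCO3⁻] = α₁ × DIC = 0.8485 × 1.89 = 1.60 mmol/kg

[HCO3⁻] = 1.60 mmol/kg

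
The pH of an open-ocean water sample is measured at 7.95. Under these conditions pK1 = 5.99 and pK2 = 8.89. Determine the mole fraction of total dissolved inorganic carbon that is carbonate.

α₂ = 0.102

α₂ = 1 / (1 + [H⁺]/K2 + [H⁺]²/(K1K2)) = 1 / (1 + 10^+0.94 + 10^-1.02)
   = 1 / (1 + 8.7096 + 0.095499) = 1/9.8051 = 0.1020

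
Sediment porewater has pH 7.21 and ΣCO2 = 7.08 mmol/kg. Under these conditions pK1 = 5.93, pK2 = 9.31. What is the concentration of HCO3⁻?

α₁ = 1 / (1 + [H⁺]/K1 + K2/[H⁺]) = 1 / (1 + 10^-1.28 + 10^-2.10)
   = 1 / (1 + 0.052481 + 0.0079433) = 1/1.0604 = 0.9430
[HCO3⁻] = α₁ × DIC = 0.9430 × 7.08 = 6.68 mmol/kg

[HCO3⁻] = 6.68 mmol/kg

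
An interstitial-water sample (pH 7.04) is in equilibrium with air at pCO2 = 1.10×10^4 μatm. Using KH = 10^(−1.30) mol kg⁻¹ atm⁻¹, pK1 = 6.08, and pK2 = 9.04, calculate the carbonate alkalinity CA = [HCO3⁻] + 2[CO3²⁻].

CA = 5.13 mmol/kg

[CO2*] = KH · pCO2 = 10^(−1.30) × 1.10×10^4×10^-6 = 5.513×10^-4 mol/kg
α₀ = 1/(1 + K1/[H⁺] + K1K2/[H⁺]²) = 1/(1 + 10^+0.96 + 10^-1.04) = 0.09793
DIC = [CO2*]/α₀ = 5.513×10^-4 / 0.09793 = 5.630 mmol/kg
CA = (α₁ + 2α₂)·DIC = (0.8931 + 2×0.008931) × 5.630 = 5.13 mmol/kg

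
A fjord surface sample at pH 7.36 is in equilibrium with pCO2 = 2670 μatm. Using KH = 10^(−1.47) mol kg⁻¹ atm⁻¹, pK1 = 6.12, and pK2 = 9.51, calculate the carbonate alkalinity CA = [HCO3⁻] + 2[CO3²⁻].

[CO2*] = KH · pCO2 = 10^(−1.47) × 2670×10^-6 = 9.047×10^-5 mol/kg
α₀ = 1/(1 + K1/[H⁺] + K1K2/[H⁺]²) = 1/(1 + 10^+1.24 + 10^-0.91) = 0.05405
DIC = [CO2*]/α₀ = 9.047×10^-5 / 0.05405 = 1.674 mmol/kg
CA = (α₁ + 2α₂)·DIC = (0.9393 + 2×0.006650) × 1.674 = 1.59 mmol/kg

CA = 1.59 mmol/kg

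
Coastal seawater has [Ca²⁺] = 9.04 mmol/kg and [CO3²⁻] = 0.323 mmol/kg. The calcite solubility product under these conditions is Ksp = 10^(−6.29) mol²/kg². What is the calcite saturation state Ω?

Ω = 5.69

Ksp = 10^(−6.29) = 5.129×10^-7
Ω = [Ca²⁺][CO3²⁻]/Ksp = (9.04×10^-3)(0.323×10^-3) / 5.129×10^-7 = 5.69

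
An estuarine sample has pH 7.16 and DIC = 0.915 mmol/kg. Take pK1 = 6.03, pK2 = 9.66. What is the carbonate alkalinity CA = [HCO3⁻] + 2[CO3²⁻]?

CA = [HCO3⁻] + 2[CO3²⁻] = (α₁ + 2α₂)·DIC
At pH 7.16: [H⁺]/K1 = 10^-1.13 = 0.074131, K2/[H⁺] = 10^-2.50 = 0.0031623
α₁ = 1/(1 + 0.074131 + 0.0031623) = 1/1.0773 = 0.9283; α₂ = α₁·K2/[H⁺] = 0.002935
α₁ + 2α₂ = 0.9341
CA = 0.9341 × 0.915 = 0.855 mmol/kg

CA = 0.855 mmol/kg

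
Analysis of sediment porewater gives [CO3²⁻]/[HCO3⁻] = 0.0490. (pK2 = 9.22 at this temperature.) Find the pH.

pH = 7.91

From K2 = [H⁺][CO3²⁻]/[HCO3⁻]:  pH = pK2 + log₁₀([CO3²⁻]/[HCO3⁻])
log₁₀(0.0490) = -1.310
pH = 9.22 + (-1.310) = 7.91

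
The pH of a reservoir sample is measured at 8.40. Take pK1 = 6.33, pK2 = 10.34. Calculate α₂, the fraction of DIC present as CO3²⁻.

α₂ = 1 / (1 + [H⁺]/K2 + [H⁺]²/(K1K2)) = 1 / (1 + 10^+1.94 + 10^-0.13)
   = 1 / (1 + 87.096 + 0.74131) = 1/88.838 = 0.01126

α₂ = 0.0113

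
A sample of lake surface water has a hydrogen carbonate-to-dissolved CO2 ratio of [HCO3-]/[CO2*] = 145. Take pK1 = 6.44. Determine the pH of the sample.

From K1 = [H⁺][HCO3-]/[CO2*]:  pH = pK1 + log₁₀([HCO3-]/[CO2*])
log₁₀(145) = +2.161
pH = 6.44 + (+2.161) = 8.60

pH = 8.60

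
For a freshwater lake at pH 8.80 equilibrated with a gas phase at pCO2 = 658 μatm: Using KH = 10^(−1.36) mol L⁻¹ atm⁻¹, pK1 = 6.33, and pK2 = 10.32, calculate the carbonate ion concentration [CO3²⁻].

[CO3²⁻] = 0.256 mmol/L

[CO2*] = KH · pCO2 = 10^(−1.36) × 658×10^-6 = 2.872×10^-5 mol/L
α₀ = 1/(1 + K1/[H⁺] + K1K2/[H⁺]²) = 1/(1 + 10^+2.47 + 10^+0.95) = 0.003278
DIC = [CO2*]/α₀ = 2.872×10^-5 / 0.003278 = 8.761 mmol/L
[CO3²⁻] = α₂·DIC; α₂ = 0.02922, so [CO3²⁻] = 0.02922 × 8.761 = 0.256 mmol/L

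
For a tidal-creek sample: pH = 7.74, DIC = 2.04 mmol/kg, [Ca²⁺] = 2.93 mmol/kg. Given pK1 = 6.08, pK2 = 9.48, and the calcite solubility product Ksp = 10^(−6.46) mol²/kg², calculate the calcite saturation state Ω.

α₂ = 1 / (1 + [H⁺]/K2 + [H⁺]²/(K1K2)) = 1 / (1 + 10^+1.74 + 10^+0.08)
   = 1 / (1 + 54.954 + 1.2023) = 1/57.156 = 0.01750
[CO3²⁻] = α₂ × DIC = 0.01750 × 2.04 = 0.03569 mmol/kg
Ksp = 10^(−6.46) = 3.467×10^-7
Ω = [Ca²⁺][CO3²⁻]/Ksp = (2.93×10^-3)(3.569×10^-5) / 3.467×10^-7 = 0.302

Ω = 0.302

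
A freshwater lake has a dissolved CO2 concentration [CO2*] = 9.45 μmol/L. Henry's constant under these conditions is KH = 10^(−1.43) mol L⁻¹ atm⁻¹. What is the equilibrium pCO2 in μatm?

KH = 10^(−1.43) = 3.715×10^-2 mol L⁻¹ atm⁻¹
pCO2 = [CO2*]/KH = 9.45×10^-6 / 3.715×10^-2 = 2.54×10^-4 atm = 254 μatm

pCO2 = 254 μatm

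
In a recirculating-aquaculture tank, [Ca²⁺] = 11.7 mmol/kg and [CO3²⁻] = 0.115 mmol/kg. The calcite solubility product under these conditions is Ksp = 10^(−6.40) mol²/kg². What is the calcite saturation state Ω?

Ω = 3.38

Ksp = 10^(−6.40) = 3.981×10^-7
Ω = [Ca²⁺][CO3²⁻]/Ksp = (11.7×10^-3)(0.115×10^-3) / 3.981×10^-7 = 3.38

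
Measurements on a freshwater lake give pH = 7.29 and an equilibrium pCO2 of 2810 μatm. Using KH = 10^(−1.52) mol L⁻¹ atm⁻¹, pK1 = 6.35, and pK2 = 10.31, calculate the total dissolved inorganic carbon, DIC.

[CO2*] = KH · pCO2 = 10^(−1.52) × 2810×10^-6 = 8.486×10^-5 mol/L
α₀ = 1/(1 + K1/[H⁺] + K1K2/[H⁺]²) = 1/(1 + 10^+0.94 + 10^-2.08) = 0.1029
DIC = [CO2*]/α₀ = 8.486×10^-5 / 0.1029 = 0.825 mmol/L

DIC = 0.825 mmol/L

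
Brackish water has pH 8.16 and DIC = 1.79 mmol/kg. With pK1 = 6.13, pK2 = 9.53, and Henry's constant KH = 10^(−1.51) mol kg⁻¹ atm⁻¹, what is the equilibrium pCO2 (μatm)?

pCO2 = 514 μatm

α₀ = 1 / (1 + K1/[H⁺] + K1K2/[H⁺]²) = 1 / (1 + 10^+2.03 + 10^+0.66)
   = 1 / (1 + 107.15 + 4.5709) = 1/112.72 = 0.008871
[CO2*] = α₀ × DIC = 0.008871 × 1.79 = 0.01588 mmol/kg = 15.88 μmol/kg
pCO2 = [CO2*]/KH = 1.588×10^-5 / 3.090×10^-2 = 514 μatm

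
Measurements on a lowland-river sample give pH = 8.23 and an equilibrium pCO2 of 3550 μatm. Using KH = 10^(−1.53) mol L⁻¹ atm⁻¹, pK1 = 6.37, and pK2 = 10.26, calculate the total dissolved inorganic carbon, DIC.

[CO2*] = KH · pCO2 = 10^(−1.53) × 3550×10^-6 = 1.048×10^-4 mol/L
α₀ = 1/(1 + K1/[H⁺] + K1K2/[H⁺]²) = 1/(1 + 10^+1.86 + 10^-0.17) = 0.01349
DIC = [CO2*]/α₀ = 1.048×10^-4 / 0.01349 = 7.77 mmol/L

DIC = 7.77 mmol/L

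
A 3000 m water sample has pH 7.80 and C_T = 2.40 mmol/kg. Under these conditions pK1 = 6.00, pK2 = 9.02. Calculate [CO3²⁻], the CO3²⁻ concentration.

α₂ = 1 / (1 + [H⁺]/K2 + [H⁺]²/(K1K2)) = 1 / (1 + 10^+1.22 + 10^-0.58)
   = 1 / (1 + 16.596 + 0.26303) = 1/17.859 = 0.05599
[CO3²⁻] = α₂ × DIC = 0.05599 × 2.40 = 0.134 mmol/kg

[CO3²⁻] = 0.134 mmol/kg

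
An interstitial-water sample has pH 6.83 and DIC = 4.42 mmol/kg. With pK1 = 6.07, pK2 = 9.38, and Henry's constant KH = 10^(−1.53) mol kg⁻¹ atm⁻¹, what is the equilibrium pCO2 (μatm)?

pCO2 = 2.21×10^4 μatm

α₀ = 1 / (1 + K1/[H⁺] + K1K2/[H⁺]²) = 1 / (1 + 10^+0.76 + 10^-1.79)
   = 1 / (1 + 5.7544 + 0.016218) = 1/6.7706 = 0.1477
[CO2*] = α₀ × DIC = 0.1477 × 4.42 = 0.6528 mmol/kg
pCO2 = [CO2*]/KH = 6.528×10^-4 / 2.951×10^-2 = 2.21×10^4 μatm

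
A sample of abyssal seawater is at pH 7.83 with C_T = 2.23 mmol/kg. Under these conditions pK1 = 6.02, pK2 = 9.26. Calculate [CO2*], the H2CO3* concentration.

[CO2*] = 0.0328 mmol/kg

α₀ = 1 / (1 + K1/[H⁺] + K1K2/[H⁺]²) = 1 / (1 + 10^+1.81 + 10^+0.38)
   = 1 / (1 + 64.565 + 2.3988) = 1/67.964 = 0.01471
[CO2*] = α₀ × DIC = 0.01471 × 2.23 = 0.0328 mmol/kg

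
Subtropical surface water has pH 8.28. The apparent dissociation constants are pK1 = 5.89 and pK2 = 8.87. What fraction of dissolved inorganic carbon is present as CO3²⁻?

α₂ = 1 / (1 + [H⁺]/K2 + [H⁺]²/(K1K2)) = 1 / (1 + 10^+0.59 + 10^-1.80)
   = 1 / (1 + 3.8905 + 0.015849) = 1/4.9063 = 0.2038

α₂ = 0.204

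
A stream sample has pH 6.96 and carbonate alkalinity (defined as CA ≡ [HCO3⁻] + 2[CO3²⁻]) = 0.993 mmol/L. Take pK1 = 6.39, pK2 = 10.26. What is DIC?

DIC = 1.26 mmol/L

CA = [HCO3⁻] + 2[CO3²⁻] = (α₁ + 2α₂)·DIC
At pH 6.96: [H⁺]/K1 = 10^-0.57 = 0.26915, K2/[H⁺] = 10^-3.30 = 0.00050119
α₁ = 1/(1 + 0.26915 + 0.00050119) = 1/1.2697 = 0.7876; α₂ = α₁·K2/[H⁺] = 0.0003947
α₁ + 2α₂ = 0.7884
DIC = CA / (α₁ + 2α₂) = 0.993 / 0.7884 = 1.26 mmol/L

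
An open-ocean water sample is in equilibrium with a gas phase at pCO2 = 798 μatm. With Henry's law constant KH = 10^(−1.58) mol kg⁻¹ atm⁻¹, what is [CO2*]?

KH = 10^(−1.58) = 2.630×10^-2 mol kg⁻¹ atm⁻¹
[CO2*] = KH · pCO2 = 2.630×10^-2 × 798×10^-6 atm = 2.10×10^-5 mol/kg

[CO2*] = 21.0 μmol/kg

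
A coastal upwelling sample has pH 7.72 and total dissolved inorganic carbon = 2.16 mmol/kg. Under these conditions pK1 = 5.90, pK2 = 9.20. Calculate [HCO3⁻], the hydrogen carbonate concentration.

α₁ = 1 / (1 + [H⁺]/K1 + K2/[H⁺]) = 1 / (1 + 10^-1.82 + 10^-1.48)
   = 1 / (1 + 0.015136 + 0.033113) = 1/1.0482 = 0.9540
[HCO3⁻] = α₁ × DIC = 0.9540 × 2.16 = 2.06 mmol/kg

[HCO3⁻] = 2.06 mmol/kg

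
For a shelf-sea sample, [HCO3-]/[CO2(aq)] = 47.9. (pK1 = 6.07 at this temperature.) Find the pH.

pH = 7.75

From K1 = [H⁺][HCO3-]/[CO2(aq)]:  pH = pK1 + log₁₀([HCO3-]/[CO2(aq)])
log₁₀(47.9) = +1.680
pH = 6.07 + (+1.680) = 7.75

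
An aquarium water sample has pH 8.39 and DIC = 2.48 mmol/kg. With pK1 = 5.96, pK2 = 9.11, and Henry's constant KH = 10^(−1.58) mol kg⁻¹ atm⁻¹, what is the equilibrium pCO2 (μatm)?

α₀ = 1 / (1 + K1/[H⁺] + K1K2/[H⁺]²) = 1 / (1 + 10^+2.43 + 10^+1.71)
   = 1 / (1 + 269.15 + 51.286) = 1/321.44 = 0.003111
[CO2*] = α₀ × DIC = 0.003111 × 2.48 = 0.007715 mmol/kg = 7.715 μmol/kg
pCO2 = [CO2*]/KH = 7.715×10^-6 / 2.630×10^-2 = 293 μatm

pCO2 = 293 μatm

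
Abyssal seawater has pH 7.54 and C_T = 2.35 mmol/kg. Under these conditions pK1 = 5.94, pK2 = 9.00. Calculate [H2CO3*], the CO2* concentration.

α₀ = 1 / (1 + K1/[H⁺] + K1K2/[H⁺]²) = 1 / (1 + 10^+1.60 + 10^+0.14)
   = 1 / (1 + 39.811 + 1.3804) = 1/42.191 = 0.02370
[CO2*] = α₀ × DIC = 0.02370 × 2.35 = 0.0557 mmol/kg

[CO2*] = 0.0557 mmol/kg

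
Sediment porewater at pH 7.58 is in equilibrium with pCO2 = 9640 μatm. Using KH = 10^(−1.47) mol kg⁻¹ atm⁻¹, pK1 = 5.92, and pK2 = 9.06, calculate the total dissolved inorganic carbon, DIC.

[CO2*] = KH · pCO2 = 10^(−1.47) × 9640×10^-6 = 3.266×10^-4 mol/kg
α₀ = 1/(1 + K1/[H⁺] + K1K2/[H⁺]²) = 1/(1 + 10^+1.66 + 10^+0.18) = 0.02074
DIC = [CO2*]/α₀ = 3.266×10^-4 / 0.02074 = 15.8 mmol/kg

DIC = 15.8 mmol/kg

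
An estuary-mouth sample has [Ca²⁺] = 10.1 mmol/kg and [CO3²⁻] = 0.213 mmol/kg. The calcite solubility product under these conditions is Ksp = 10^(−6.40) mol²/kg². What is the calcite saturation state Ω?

Ksp = 10^(−6.40) = 3.981×10^-7
Ω = [Ca²⁺][CO3²⁻]/Ksp = (10.1×10^-3)(0.213×10^-3) / 3.981×10^-7 = 5.40

Ω = 5.40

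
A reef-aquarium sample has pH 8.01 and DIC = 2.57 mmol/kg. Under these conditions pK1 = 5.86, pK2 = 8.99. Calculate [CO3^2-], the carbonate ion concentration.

[CO3²⁻] = 0.242 mmol/kg

α₂ = 1 / (1 + [H⁺]/K2 + [H⁺]²/(K1K2)) = 1 / (1 + 10^+0.98 + 10^-1.17)
   = 1 / (1 + 9.5499 + 0.067608) = 1/10.618 = 0.09418
[CO3²⁻] = α₂ × DIC = 0.09418 × 2.57 = 0.242 mmol/kg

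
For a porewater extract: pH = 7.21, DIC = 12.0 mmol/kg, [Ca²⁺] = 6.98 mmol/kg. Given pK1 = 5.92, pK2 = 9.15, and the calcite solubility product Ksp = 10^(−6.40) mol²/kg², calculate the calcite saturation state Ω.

α₂ = 1 / (1 + [H⁺]/K2 + [H⁺]²/(K1K2)) = 1 / (1 + 10^+1.94 + 10^+0.65)
   = 1 / (1 + 87.096 + 4.4668) = 1/92.563 = 0.01080
[CO3²⁻] = α₂ × DIC = 0.01080 × 12.0 = 0.1296 mmol/kg
Ksp = 10^(−6.40) = 3.981×10^-7
Ω = [Ca²⁺][CO3²⁻]/Ksp = (6.98×10^-3)(1.296×10^-4) / 3.981×10^-7 = 2.27

Ω = 2.27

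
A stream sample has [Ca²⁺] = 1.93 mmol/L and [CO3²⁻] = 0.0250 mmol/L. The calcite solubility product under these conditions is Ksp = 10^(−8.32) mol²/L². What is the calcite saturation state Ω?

Ω = 10.1

Ksp = 10^(−8.32) = 4.786×10^-9
Ω = [Ca²⁺][CO3²⁻]/Ksp = (1.93×10^-3)(0.0250×10^-3) / 4.786×10^-9 = 10.1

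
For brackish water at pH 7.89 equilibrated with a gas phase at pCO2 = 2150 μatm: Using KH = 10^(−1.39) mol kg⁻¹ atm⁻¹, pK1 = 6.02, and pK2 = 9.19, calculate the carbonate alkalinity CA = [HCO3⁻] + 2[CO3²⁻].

[CO2*] = KH · pCO2 = 10^(−1.39) × 2150×10^-6 = 8.759×10^-5 mol/kg
α₀ = 1/(1 + K1/[H⁺] + K1K2/[H⁺]²) = 1/(1 + 10^+1.87 + 10^+0.57) = 0.01268
DIC = [CO2*]/α₀ = 8.759×10^-5 / 0.01268 = 6.906 mmol/kg
CA = (α₁ + 2α₂)·DIC = (0.9402 + 2×0.04712) × 6.906 = 7.14 mmol/kg

CA = 7.14 mmol/kg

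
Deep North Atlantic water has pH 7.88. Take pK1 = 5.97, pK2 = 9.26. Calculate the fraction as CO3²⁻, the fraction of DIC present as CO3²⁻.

α₂ = 1 / (1 + [H⁺]/K2 + [H⁺]²/(K1K2)) = 1 / (1 + 10^+1.38 + 10^-0.53)
   = 1 / (1 + 23.988 + 0.29512) = 1/25.283 = 0.03955

α₂ = 0.0396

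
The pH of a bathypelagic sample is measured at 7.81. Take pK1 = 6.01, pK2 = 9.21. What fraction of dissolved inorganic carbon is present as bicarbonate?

α₁ = 1 / (1 + [H⁺]/K1 + K2/[H⁺]) = 1 / (1 + 10^-1.80 + 10^-1.40)
   = 1 / (1 + 0.015849 + 0.039811) = 1/1.0557 = 0.9473

α₁ = 0.947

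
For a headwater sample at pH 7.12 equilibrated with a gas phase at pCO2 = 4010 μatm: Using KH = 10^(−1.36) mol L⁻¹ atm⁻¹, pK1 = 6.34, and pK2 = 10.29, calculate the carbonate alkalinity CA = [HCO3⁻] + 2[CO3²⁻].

CA = 1.06 mmol/L

[CO2*] = KH · pCO2 = 10^(−1.36) × 4010×10^-6 = 1.750×10^-4 mol/L
α₀ = 1/(1 + K1/[H⁺] + K1K2/[H⁺]²) = 1/(1 + 10^+0.78 + 10^-2.39) = 0.1423
DIC = [CO2*]/α₀ = 1.750×10^-4 / 0.1423 = 1.230 mmol/L
CA = (α₁ + 2α₂)·DIC = (0.8572 + 2×0.0005795) × 1.230 = 1.06 mmol/L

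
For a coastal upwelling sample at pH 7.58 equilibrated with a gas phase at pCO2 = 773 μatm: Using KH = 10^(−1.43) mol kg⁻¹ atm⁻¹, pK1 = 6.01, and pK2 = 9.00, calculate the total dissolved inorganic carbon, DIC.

DIC = 1.14 mmol/kg

[CO2*] = KH · pCO2 = 10^(−1.43) × 773×10^-6 = 2.872×10^-5 mol/kg
α₀ = 1/(1 + K1/[H⁺] + K1K2/[H⁺]²) = 1/(1 + 10^+1.57 + 10^+0.15) = 0.02527
DIC = [CO2*]/α₀ = 2.872×10^-5 / 0.02527 = 1.14 mmol/kg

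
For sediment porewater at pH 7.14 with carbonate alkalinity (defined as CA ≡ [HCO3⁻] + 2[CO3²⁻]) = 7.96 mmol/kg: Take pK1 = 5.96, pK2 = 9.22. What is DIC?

DIC = 8.41 mmol/kg

CA = [HCO3⁻] + 2[CO3²⁻] = (α₁ + 2α₂)·DIC
At pH 7.14: [H⁺]/K1 = 10^-1.18 = 0.066069, K2/[H⁺] = 10^-2.08 = 0.0083176
α₁ = 1/(1 + 0.066069 + 0.0083176) = 1/1.0744 = 0.9308; α₂ = α₁·K2/[H⁺] = 0.007742
α₁ + 2α₂ = 0.9462
DIC = CA / (α₁ + 2α₂) = 7.96 / 0.9462 = 8.41 mmol/kg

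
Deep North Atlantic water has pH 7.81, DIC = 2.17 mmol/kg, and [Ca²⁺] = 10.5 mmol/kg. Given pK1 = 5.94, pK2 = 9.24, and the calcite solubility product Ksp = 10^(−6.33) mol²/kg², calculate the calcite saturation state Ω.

α₂ = 1 / (1 + [H⁺]/K2 + [H⁺]²/(K1K2)) = 1 / (1 + 10^+1.43 + 10^-0.44)
   = 1 / (1 + 26.915 + 0.36308) = 1/28.278 = 0.03536
[CO3²⁻] = α₂ × DIC = 0.03536 × 2.17 = 0.07674 mmol/kg
Ksp = 10^(−6.33) = 4.677×10^-7
Ω = [Ca²⁺][CO3²⁻]/Ksp = (10.5×10^-3)(7.674×10^-5) / 4.677×10^-7 = 1.72

Ω = 1.72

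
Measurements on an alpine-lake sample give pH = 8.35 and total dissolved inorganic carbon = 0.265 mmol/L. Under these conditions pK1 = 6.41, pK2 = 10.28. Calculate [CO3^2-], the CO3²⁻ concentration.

α₂ = 1 / (1 + [H⁺]/K2 + [H⁺]²/(K1K2)) = 1 / (1 + 10^+1.93 + 10^-0.01)
   = 1 / (1 + 85.114 + 0.97724) = 1/87.091 = 0.01148
[CO3²⁻] = α₂ × DIC = 0.01148 × 0.265 = 0.00304 mmol/L = 3.04 μmol/L

[CO3²⁻] = 3.04 μmol/L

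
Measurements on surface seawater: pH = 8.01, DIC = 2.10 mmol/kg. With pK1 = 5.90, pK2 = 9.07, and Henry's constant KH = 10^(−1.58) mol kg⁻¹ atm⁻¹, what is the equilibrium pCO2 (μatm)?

pCO2 = 566 μatm

α₀ = 1 / (1 + K1/[H⁺] + K1K2/[H⁺]²) = 1 / (1 + 10^+2.11 + 10^+1.05)
   = 1 / (1 + 128.82 + 11.220) = 1/141.05 = 0.007090
[CO2*] = α₀ × DIC = 0.007090 × 2.10 = 0.01489 mmol/kg = 14.89 μmol/kg
pCO2 = [CO2*]/KH = 1.489×10^-5 / 2.630×10^-2 = 566 μatm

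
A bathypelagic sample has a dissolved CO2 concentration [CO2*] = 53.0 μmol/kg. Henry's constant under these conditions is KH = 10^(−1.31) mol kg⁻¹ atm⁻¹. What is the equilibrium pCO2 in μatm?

KH = 10^(−1.31) = 4.898×10^-2 mol kg⁻¹ atm⁻¹
pCO2 = [CO2*]/KH = 53.0×10^-6 / 4.898×10^-2 = 1.08×10^-3 atm = 1080 μatm

pCO2 = 1080 μatm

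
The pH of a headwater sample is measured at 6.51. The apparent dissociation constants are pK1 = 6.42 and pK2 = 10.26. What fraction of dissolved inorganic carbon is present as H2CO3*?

α₀ = 0.448

α₀ = 1 / (1 + K1/[H⁺] + K1K2/[H⁺]²) = 1 / (1 + 10^+0.09 + 10^-3.66)
   = 1 / (1 + 1.2303 + 0.00021878) = 1/2.2305 = 0.4483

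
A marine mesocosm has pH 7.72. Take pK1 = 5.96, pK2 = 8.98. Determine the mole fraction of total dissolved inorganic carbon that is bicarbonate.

α₁ = 0.933

α₁ = 1 / (1 + [H⁺]/K1 + K2/[H⁺]) = 1 / (1 + 10^-1.76 + 10^-1.26)
   = 1 / (1 + 0.017378 + 0.054954) = 1/1.0723 = 0.9325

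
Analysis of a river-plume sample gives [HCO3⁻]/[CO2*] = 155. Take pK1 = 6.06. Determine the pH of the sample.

From K1 = [H⁺][HCO3⁻]/[CO2*]:  pH = pK1 + log₁₀([HCO3⁻]/[CO2*])
log₁₀(155) = +2.190
pH = 6.06 + (+2.190) = 8.25

pH = 8.25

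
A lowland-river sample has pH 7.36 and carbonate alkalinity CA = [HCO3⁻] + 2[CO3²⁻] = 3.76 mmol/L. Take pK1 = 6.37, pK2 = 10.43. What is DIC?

CA = [HCO3⁻] + 2[CO3²⁻] = (α₁ + 2α₂)·DIC
At pH 7.36: [H⁺]/K1 = 10^-0.99 = 0.10233, K2/[H⁺] = 10^-3.07 = 0.00085114
α₁ = 1/(1 + 0.10233 + 0.00085114) = 1/1.1032 = 0.9065; α₂ = α₁·K2/[H⁺] = 0.0007715
α₁ + 2α₂ = 0.9080
DIC = CA / (α₁ + 2α₂) = 3.76 / 0.9080 = 4.14 mmol/L

DIC = 4.14 mmol/L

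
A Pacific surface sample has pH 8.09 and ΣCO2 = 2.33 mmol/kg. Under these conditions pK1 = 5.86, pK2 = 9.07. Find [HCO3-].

[HCO3⁻] = 2.10 mmol/kg

α₁ = 1 / (1 + [H⁺]/K1 + K2/[H⁺]) = 1 / (1 + 10^-2.23 + 10^-0.98)
   = 1 / (1 + 0.0058884 + 0.10471) = 1/1.1106 = 0.9004
[HCO3⁻] = α₁ × DIC = 0.9004 × 2.33 = 2.10 mmol/kg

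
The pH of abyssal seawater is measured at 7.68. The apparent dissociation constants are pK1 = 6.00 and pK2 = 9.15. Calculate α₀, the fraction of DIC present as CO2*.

α₀ = 0.0198

α₀ = 1 / (1 + K1/[H⁺] + K1K2/[H⁺]²) = 1 / (1 + 10^+1.68 + 10^+0.21)
   = 1 / (1 + 47.863 + 1.6218) = 1/50.485 = 0.01981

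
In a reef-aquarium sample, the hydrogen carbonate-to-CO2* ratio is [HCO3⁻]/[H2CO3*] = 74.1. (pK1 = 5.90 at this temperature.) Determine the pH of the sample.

From K1 = [H⁺][HCO3⁻]/[H2CO3*]:  pH = pK1 + log₁₀([HCO3⁻]/[H2CO3*])
log₁₀(74.1) = +1.870
pH = 5.90 + (+1.870) = 7.77

pH = 7.77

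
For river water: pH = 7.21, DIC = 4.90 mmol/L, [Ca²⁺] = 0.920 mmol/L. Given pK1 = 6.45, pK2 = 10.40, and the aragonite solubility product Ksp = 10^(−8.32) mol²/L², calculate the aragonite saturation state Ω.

α₂ = 1 / (1 + [H⁺]/K2 + [H⁺]²/(K1K2)) = 1 / (1 + 10^+3.19 + 10^+2.43)
   = 1 / (1 + 1548.8 + 269.15) = 1/1819.0 = 0.0005498
[CO3²⁻] = α₂ × DIC = 0.0005498 × 4.90 = 0.002694 mmol/L = 2.694 μmol/L
Ksp = 10^(−8.32) = 4.786×10^-9
Ω = [Ca²⁺][CO3²⁻]/Ksp = (0.920×10^-3)(2.694×10^-6) / 4.786×10^-9 = 0.518

Ω = 0.518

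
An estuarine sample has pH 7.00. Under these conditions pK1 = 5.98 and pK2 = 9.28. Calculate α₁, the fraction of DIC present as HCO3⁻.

α₁ = 0.908

α₁ = 1 / (1 + [H⁺]/K1 + K2/[H⁺]) = 1 / (1 + 10^-1.02 + 10^-2.28)
   = 1 / (1 + 0.095499 + 0.0052481) = 1/1.1007 = 0.9085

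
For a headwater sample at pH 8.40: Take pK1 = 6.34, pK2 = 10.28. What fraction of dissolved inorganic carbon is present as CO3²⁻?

α₂ = 0.0129

α₂ = 1 / (1 + [H⁺]/K2 + [H⁺]²/(K1K2)) = 1 / (1 + 10^+1.88 + 10^-0.18)
   = 1 / (1 + 75.858 + 0.66069) = 1/77.518 = 0.01290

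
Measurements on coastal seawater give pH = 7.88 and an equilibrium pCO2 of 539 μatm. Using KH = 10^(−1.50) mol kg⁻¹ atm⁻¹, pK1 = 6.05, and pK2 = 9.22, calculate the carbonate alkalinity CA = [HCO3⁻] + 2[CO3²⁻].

[CO2*] = KH · pCO2 = 10^(−1.50) × 539×10^-6 = 1.704×10^-5 mol/kg
α₀ = 1/(1 + K1/[H⁺] + K1K2/[H⁺]²) = 1/(1 + 10^+1.83 + 10^+0.49) = 0.01395
DIC = [CO2*]/α₀ = 1.704×10^-5 / 0.01395 = 1.222 mmol/kg
CA = (α₁ + 2α₂)·DIC = (0.9430 + 2×0.04310) × 1.222 = 1.26 mmol/kg

CA = 1.26 mmol/kg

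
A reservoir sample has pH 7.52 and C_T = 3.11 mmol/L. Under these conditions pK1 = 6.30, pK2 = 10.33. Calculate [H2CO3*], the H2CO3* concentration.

[CO2*] = 0.176 mmol/L

α₀ = 1 / (1 + K1/[H⁺] + K1K2/[H⁺]²) = 1 / (1 + 10^+1.22 + 10^-1.59)
   = 1 / (1 + 16.596 + 0.025704) = 1/17.622 = 0.05675
[CO2*] = α₀ × DIC = 0.05675 × 3.11 = 0.176 mmol/L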